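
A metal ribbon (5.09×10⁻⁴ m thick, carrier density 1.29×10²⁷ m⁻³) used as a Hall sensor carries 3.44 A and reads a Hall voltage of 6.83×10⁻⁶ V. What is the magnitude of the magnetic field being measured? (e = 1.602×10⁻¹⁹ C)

From V_H = IB/(n e t), B = V_H n e t / I.
B = (6.83×10⁻⁶)(1.29×10²⁷)(1.602×10⁻¹⁹)(5.09×10⁻⁴)/3.44 ≈ 0.209 T.

B ≈ 0.209 T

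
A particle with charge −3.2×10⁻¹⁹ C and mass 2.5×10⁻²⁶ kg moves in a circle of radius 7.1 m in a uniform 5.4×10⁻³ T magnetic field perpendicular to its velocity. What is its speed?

From |q|vB = mv²/r, v = |q|Br/m.
v = (3.2×10⁻¹⁹)(5.4×10⁻³)(7.1)/2.5×10⁻²⁶ ≈ 4.9×10⁵ m/s.

v ≈ 4.9×10⁵ m/s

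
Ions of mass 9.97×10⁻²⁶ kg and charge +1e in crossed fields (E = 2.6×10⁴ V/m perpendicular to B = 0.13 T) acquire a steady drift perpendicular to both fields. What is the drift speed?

In crossed fields the guiding centre drifts at v_d = |E×B|/B² = E/B, independent of charge and mass.
v_d = 2.6×10⁴/0.13 = 2.0×10⁵ m/s.

v_d ≈ 2.0×10⁵ m/s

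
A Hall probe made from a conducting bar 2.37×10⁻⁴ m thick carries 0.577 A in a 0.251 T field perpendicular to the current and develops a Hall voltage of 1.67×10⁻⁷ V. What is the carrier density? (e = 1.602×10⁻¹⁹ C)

n ≈ 2.28×10²⁸ m⁻³

From V_H = IB/(n e t), n = IB/(V_H e t).
n = (0.577)(0.251)/((1.67×10⁻⁷)(1.602×10⁻¹⁹)(2.37×10⁻⁴)) ≈ 2.28×10²⁸ m⁻³.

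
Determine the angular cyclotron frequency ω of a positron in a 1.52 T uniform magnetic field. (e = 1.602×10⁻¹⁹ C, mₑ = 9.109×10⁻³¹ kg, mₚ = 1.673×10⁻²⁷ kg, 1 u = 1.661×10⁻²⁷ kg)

ω = |q|B/m.
ω = (1.602×10⁻¹⁹)(1.52)/9.109×10⁻³¹ ≈ 2.67×10¹¹ rad/s.

ω ≈ 2.67×10¹¹ rad/s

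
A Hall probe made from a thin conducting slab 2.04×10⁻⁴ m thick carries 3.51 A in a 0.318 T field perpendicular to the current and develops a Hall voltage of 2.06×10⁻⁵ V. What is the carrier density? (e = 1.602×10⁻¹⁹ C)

From V_H = IB/(n e t), n = IB/(V_H e t).
n = (3.51)(0.318)/((2.06×10⁻⁵)(1.602×10⁻¹⁹)(2.04×10⁻⁴)) ≈ 1.66×10²⁷ m⁻³.

n ≈ 1.66×10²⁷ m⁻³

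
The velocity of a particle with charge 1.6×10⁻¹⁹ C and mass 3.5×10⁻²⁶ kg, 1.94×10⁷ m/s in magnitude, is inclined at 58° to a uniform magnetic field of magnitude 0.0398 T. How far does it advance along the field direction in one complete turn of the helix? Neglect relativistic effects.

v∥ = v cosθ = 1.94×10⁷·cos58° ≈ 1.028×10⁷ m/s.
T = 2πm/(|q|B) = 2π(3.5×10⁻²⁶)/((1.6×10⁻¹⁹)(0.0398)) ≈ 3.453×10⁻⁵ s.
pitch = v∥ T = (1.028×10⁷)(3.453×10⁻⁵) ≈ 355 m.

p ≈ 355 m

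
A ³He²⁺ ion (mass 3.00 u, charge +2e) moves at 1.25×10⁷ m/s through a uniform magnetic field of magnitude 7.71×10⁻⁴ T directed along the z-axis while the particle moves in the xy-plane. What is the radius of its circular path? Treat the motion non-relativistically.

The magnetic force provides the centripetal force: |q|vB = mv²/r.
r = mv/(|q|B) = (4.983×10⁻²⁷)(1.25×10⁷)/((3.204×10⁻¹⁹)(7.71×10⁻⁴)) ≈ 252 m.

r ≈ 252 m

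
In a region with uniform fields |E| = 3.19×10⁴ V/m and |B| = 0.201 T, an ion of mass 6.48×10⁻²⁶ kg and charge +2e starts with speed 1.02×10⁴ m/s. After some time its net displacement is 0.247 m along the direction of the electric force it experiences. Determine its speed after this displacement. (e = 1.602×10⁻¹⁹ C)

v_f ≈ 2.79×10⁵ m/s

B does no work; ΔKE = |q|E d.
½mv_f² = ½mv₀² + |q|Ed = ½(6.48×10⁻²⁶)(1.02×10⁴)² + (3.204×10⁻¹⁹)(3.19×10⁴)(0.247) ≈ 3.371×10⁻¹⁸ J + 2.525×10⁻¹⁵ J ≈ 2.528×10⁻¹⁵ J.
v_f = √(2·2.528×10⁻¹⁵/6.48×10⁻²⁶) ≈ 2.79×10⁵ m/s.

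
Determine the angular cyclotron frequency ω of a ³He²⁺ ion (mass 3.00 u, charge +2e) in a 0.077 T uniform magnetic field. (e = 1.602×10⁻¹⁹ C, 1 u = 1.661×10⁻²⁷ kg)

ω = |q|B/m.
ω = (3.204×10⁻¹⁹)(0.077)/4.983×10⁻²⁷ ≈ 5.0×10⁶ rad/s.

ω ≈ 5.0×10⁶ rad/s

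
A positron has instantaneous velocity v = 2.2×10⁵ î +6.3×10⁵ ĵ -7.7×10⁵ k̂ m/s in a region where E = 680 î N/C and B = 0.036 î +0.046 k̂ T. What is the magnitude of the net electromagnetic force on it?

v×B = (2.90×10⁴, -3.78×10⁴, -2.27×10⁴) N/C.
E + v×B = (2.97×10⁴, -3.78×10⁴, -2.27×10⁴) N/C.
F = q(E + v×B) = (1.602×10⁻¹⁹ C)·(2.97×10⁴, -3.78×10⁴, -2.27×10⁴) = (4.75×10⁻¹⁵, -6.06×10⁻¹⁵, -3.63×10⁻¹⁵) N.
|F| = 8.52×10⁻¹⁵ N.

|F| ≈ 8.52×10⁻¹⁵ N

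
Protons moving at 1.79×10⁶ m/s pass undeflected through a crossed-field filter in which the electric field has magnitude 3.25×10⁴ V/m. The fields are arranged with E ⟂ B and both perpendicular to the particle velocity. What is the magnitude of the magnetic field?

Balance of forces in the selector: qE = qvB ⇒ B = E/v.
B = 3.25×10⁴/1.79×10⁶ = 0.0182 T.

B = 0.0182 T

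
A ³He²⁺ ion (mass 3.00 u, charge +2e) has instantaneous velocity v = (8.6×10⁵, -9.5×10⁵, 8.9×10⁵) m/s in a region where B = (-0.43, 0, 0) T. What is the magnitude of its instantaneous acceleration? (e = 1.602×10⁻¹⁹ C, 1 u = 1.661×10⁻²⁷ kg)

|a| ≈ 3.60×10¹³ m/s²

v×B = (0, -3.83×10⁵, -4.08×10⁵) N/C.
F = q v×B = (3.204×10⁻¹⁹ C)·(0, -3.83×10⁵, -4.08×10⁵) = (0, -1.23×10⁻¹³, -1.31×10⁻¹³) N.
|a| = |F|/m = 1.793×10⁻¹³/4.983×10⁻²⁷ ≈ 3.60×10¹³ m/s².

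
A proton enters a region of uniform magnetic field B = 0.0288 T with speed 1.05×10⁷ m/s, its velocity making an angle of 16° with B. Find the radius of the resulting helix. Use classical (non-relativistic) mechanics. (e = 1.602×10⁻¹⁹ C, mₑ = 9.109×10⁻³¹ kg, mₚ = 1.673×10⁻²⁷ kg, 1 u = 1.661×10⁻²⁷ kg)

v⊥ = v sinθ = 1.05×10⁷·sin16° ≈ 2.894×10⁶ m/s.
r = m v⊥/(|q|B) = (1.673×10⁻²⁷)(2.894×10⁶)/((1.602×10⁻¹⁹)(0.0288)) ≈ 1.05 m.

r ≈ 1.05 m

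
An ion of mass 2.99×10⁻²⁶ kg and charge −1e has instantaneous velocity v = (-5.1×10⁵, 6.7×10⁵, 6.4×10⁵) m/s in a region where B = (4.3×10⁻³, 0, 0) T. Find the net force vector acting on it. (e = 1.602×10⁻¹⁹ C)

v×B = (0, 2750, -2880) N/C.
F = q v×B = (−1.602×10⁻¹⁹ C)·(0, 2750, -2880) = (0, -4.41×10⁻¹⁶, 4.62×10⁻¹⁶) N.

F ≈ (0, -4.41×10⁻¹⁶, 4.62×10⁻¹⁶) N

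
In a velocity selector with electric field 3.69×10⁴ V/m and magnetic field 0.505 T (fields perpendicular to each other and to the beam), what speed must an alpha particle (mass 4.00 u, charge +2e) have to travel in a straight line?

v = 7.31×10⁴ m/s

Straight-line motion ⇒ electric and magnetic forces cancel, so E = vB.
v = E/B = 3.69×10⁴/0.505 = 7.31×10⁴ m/s.
The result is independent of the particle's charge and mass.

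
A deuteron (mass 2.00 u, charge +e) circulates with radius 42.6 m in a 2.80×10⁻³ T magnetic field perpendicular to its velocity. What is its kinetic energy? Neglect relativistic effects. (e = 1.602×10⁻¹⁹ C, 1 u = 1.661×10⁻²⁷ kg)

KE ≈ 3.43×10⁵ eV

v = |q|Br/m, then KE = ½mv² = (qBr)²/(2m).
v = (1.602×10⁻¹⁹)(2.80×10⁻³)(42.6)/3.322×10⁻²⁷ ≈ 5.752×10⁶ m/s.
KE = ½(3.322×10⁻²⁷)(5.752×10⁶)² ≈ 5.50×10⁻¹⁴ J = 3.43×10⁵ eV.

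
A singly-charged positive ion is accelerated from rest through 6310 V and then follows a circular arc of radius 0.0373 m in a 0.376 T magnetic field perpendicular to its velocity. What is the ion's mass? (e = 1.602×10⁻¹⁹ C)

m ≈ 2.50×10⁻²⁷ kg

Combine |q|V = ½mv² and r = mv/(|q|B): eliminate v to get m = qB²r²/(2V).
m = (1.602×10⁻¹⁹)(0.376)²(0.0373)²/(2·6310) ≈ 2.50×10⁻²⁷ kg.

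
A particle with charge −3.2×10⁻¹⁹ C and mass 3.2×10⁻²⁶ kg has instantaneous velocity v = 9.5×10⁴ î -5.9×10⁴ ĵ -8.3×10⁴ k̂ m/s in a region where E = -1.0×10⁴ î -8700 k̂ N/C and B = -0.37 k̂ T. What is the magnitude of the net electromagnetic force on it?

|F| ≈ 1.22×10⁻¹⁴ N

v×B = (2.18×10⁴, 3.52×10⁴, 0) N/C.
E + v×B = (1.18×10⁴, 3.52×10⁴, -8700) N/C.
F = q(E + v×B) = (−3.2×10⁻¹⁹ C)·(1.18×10⁴, 3.52×10⁴, -8700) = (-3.79×10⁻¹⁵, -1.12×10⁻¹⁴, 2.78×10⁻¹⁵) N.
|F| = 1.22×10⁻¹⁴ N.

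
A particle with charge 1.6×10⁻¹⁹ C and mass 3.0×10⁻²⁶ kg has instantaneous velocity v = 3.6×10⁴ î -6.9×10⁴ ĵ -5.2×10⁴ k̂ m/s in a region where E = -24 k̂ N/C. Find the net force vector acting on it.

F ≈ (0, 0, -3.84×10⁻¹⁸) N

Only an electric field acts, so F = qE = (1.6×10⁻¹⁹ C)·(0, 0, -24.0) = (0, 0, -3.84×10⁻¹⁸) N.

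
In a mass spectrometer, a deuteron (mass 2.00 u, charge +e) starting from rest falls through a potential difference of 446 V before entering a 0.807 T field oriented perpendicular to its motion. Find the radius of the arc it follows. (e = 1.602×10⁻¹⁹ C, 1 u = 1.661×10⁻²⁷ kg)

Acceleration: |q|V = ½mv² ⇒ v = √(2|q|V/m) = √(2·1.602×10⁻¹⁹·446/3.322×10⁻²⁷) ≈ 2.074×10⁵ m/s.
In the field: r = mv/(|q|B) = (3.322×10⁻²⁷)(2.074×10⁵)/((1.602×10⁻¹⁹)(0.807)) ≈ 5.33×10⁻³ m.

r ≈ 5.33×10⁻³ m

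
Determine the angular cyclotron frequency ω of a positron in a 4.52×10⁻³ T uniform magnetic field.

ω = |q|B/m.
ω = (1.602×10⁻¹⁹)(4.52×10⁻³)/9.109×10⁻³¹ ≈ 7.95×10⁸ rad/s.

ω ≈ 7.95×10⁸ rad/s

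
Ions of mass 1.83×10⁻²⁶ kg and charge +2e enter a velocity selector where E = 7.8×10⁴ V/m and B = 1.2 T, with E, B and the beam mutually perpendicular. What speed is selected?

v = 6.5×10⁴ m/s

Zero net Lorentz force requires |qE| = |q v×B|, i.e. E = vB.
v = E/B = 7.8×10⁴/1.2 = 6.5×10⁴ m/s.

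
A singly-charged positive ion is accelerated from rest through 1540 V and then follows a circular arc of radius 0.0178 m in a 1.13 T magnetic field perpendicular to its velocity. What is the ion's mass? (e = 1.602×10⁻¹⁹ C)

Combine |q|V = ½mv² and r = mv/(|q|B): eliminate v to get m = qB²r²/(2V).
m = (1.602×10⁻¹⁹)(1.13)²(0.0178)²/(2·1540) ≈ 2.10×10⁻²⁶ kg.

m ≈ 2.10×10⁻²⁶ kg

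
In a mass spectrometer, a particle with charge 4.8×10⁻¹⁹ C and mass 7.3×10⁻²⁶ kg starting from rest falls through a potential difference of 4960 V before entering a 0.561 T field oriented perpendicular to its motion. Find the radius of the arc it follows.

Acceleration: |q|V = ½mv² ⇒ v = √(2|q|V/m) = √(2·4.8×10⁻¹⁹·4960/7.3×10⁻²⁶) ≈ 2.554×10⁵ m/s.
In the field: r = mv/(|q|B) = (7.3×10⁻²⁶)(2.554×10⁵)/((4.8×10⁻¹⁹)(0.561)) ≈ 0.0692 m.

r ≈ 0.0692 m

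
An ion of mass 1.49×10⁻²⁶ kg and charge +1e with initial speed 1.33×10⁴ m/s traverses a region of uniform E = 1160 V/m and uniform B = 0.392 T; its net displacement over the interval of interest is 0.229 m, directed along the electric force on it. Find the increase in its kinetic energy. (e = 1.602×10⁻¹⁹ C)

ΔKE ≈ 4.26×10⁻¹⁷ J

The magnetic force is always ⟂ v and does no work; only the electric force changes KE.
ΔKE = F_E · d = |q|E d = (1.602×10⁻¹⁹)(1160)(0.229) ≈ 4.26×10⁻¹⁷ J.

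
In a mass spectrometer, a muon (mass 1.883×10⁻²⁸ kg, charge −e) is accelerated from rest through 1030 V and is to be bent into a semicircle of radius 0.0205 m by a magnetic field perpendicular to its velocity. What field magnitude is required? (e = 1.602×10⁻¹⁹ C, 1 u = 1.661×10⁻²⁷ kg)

B ≈ 0.0759 T

v = √(2|q|V/m) = √(2·1.602×10⁻¹⁹·1030/1.883×10⁻²⁸) ≈ 1.324×10⁶ m/s.
B = mv/(|q|r) = (1.883×10⁻²⁸)(1.324×10⁶)/((1.602×10⁻¹⁹)(0.0205)) ≈ 0.0759 T.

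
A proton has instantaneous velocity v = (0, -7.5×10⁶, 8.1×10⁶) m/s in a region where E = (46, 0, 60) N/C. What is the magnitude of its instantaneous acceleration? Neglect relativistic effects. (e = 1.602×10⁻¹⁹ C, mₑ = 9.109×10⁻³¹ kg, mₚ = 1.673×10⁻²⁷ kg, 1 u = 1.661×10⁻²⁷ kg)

|a| ≈ 7.24×10⁹ m/s²

Only an electric field acts, so F = qE = (1.602×10⁻¹⁹ C)·(46.0, 0, 60.0) = (7.37×10⁻¹⁸, 0, 9.61×10⁻¹⁸) N.
|a| = |F|/m = 1.211×10⁻¹⁷/1.673×10⁻²⁷ ≈ 7.24×10⁹ m/s².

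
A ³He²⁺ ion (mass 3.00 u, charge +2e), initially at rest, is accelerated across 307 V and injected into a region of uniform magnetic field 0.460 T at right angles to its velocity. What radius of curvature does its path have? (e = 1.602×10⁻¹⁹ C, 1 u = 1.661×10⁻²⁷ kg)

Acceleration: |q|V = ½mv² ⇒ v = √(2|q|V/m) = √(2·3.204×10⁻¹⁹·307/4.983×10⁻²⁷) ≈ 1.987×10⁵ m/s.
In the field: r = mv/(|q|B) = (4.983×10⁻²⁷)(1.987×10⁵)/((3.204×10⁻¹⁹)(0.460)) ≈ 6.72×10⁻³ m.

r ≈ 6.72×10⁻³ m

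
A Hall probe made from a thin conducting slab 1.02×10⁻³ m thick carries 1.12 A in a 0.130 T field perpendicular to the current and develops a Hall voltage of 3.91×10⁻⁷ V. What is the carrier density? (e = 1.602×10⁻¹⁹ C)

n ≈ 2.28×10²⁷ m⁻³

From V_H = IB/(n e t), n = IB/(V_H e t).
n = (1.12)(0.130)/((3.91×10⁻⁷)(1.602×10⁻¹⁹)(1.02×10⁻³)) ≈ 2.28×10²⁷ m⁻³.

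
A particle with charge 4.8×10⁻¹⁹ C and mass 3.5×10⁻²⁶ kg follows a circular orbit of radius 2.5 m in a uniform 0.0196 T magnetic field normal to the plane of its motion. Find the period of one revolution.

The cyclotron period depends only on m, q, B: T = 2πm/(|q|B).
T = 2π(3.5×10⁻²⁶)/((4.8×10⁻¹⁹)(0.0196)) ≈ 2.34×10⁻⁵ s.

T ≈ 2.34×10⁻⁵ s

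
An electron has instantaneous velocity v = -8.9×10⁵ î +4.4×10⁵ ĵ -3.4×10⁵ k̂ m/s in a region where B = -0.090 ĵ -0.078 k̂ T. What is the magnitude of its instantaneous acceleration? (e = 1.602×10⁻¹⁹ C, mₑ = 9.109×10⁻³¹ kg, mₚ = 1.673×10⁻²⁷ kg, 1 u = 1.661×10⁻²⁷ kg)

|a| ≈ 2.19×10¹⁶ m/s²

v×B = (-6.49×10⁴, -6.94×10⁴, 8.01×10⁴) N/C.
F = q v×B = (−1.602×10⁻¹⁹ C)·(-6.49×10⁴, -6.94×10⁴, 8.01×10⁴) = (1.04×10⁻¹⁴, 1.11×10⁻¹⁴, -1.28×10⁻¹⁴) N.
|a| = |F|/m = 1.991×10⁻¹⁴/9.109×10⁻³¹ ≈ 2.19×10¹⁶ m/s².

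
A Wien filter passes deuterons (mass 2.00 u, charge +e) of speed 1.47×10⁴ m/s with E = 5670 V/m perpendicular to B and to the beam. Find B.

Balance of forces in the selector: qE = qvB ⇒ B = E/v.
B = 5670/1.47×10⁴ = 0.386 T.

B = 0.386 T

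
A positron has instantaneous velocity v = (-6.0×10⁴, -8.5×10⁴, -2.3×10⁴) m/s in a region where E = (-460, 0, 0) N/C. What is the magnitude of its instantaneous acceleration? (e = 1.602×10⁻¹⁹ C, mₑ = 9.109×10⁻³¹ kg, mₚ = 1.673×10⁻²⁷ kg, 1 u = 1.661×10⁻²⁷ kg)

Only an electric field acts, so F = qE = (1.602×10⁻¹⁹ C)·(-460, 0, 0) = (-7.37×10⁻¹⁷, 0, 0) N.
|a| = |F|/m = 7.369×10⁻¹⁷/9.109×10⁻³¹ ≈ 8.09×10¹³ m/s².

|a| ≈ 8.09×10¹³ m/s²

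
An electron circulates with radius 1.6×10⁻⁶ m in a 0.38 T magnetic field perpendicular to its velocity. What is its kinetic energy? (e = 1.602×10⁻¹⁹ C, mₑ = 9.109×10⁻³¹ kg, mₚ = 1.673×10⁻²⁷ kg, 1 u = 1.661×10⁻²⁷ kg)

v = |q|Br/m, then KE = ½mv² = (qBr)²/(2m).
v = (1.602×10⁻¹⁹)(0.38)(1.6×10⁻⁶)/9.109×10⁻³¹ ≈ 1.069×10⁵ m/s.
KE = ½(9.109×10⁻³¹)(1.069×10⁵)² ≈ 5.2×10⁻²¹ J.

KE ≈ 5.2×10⁻²¹ J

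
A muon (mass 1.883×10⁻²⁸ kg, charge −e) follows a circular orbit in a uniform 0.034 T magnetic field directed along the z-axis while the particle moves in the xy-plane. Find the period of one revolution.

T ≈ 2.2×10⁻⁷ s

The cyclotron period depends only on m, q, B: T = 2πm/(|q|B).
T = 2π(1.883×10⁻²⁸)/((1.602×10⁻¹⁹)(0.034)) ≈ 2.2×10⁻⁷ s.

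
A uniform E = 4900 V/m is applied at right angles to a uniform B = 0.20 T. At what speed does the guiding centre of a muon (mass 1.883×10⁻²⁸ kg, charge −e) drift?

In crossed fields the guiding centre drifts at v_d = |E×B|/B² = E/B, independent of charge and mass.
v_d = 4900/0.20 = 2.4×10⁴ m/s.

v_d ≈ 2.4×10⁴ m/s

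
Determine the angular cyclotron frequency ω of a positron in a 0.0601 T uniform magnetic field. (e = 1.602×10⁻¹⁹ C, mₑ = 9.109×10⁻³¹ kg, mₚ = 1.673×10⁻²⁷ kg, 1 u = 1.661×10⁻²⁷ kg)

ω ≈ 1.06×10¹⁰ rad/s

ω = |q|B/m.
ω = (1.602×10⁻¹⁹)(0.0601)/9.109×10⁻³¹ ≈ 1.06×10¹⁰ rad/s.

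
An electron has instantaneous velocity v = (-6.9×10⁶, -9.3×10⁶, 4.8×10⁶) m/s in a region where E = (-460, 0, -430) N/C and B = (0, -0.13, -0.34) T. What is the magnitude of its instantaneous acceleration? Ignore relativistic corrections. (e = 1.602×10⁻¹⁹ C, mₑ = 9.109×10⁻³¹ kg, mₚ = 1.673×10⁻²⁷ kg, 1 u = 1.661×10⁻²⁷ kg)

|a| ≈ 7.99×10¹⁷ m/s²

v×B = (3.79×10⁶, -2.35×10⁶, 8.97×10⁵) N/C.
E + v×B = (3.79×10⁶, -2.35×10⁶, 8.97×10⁵) N/C.
F = q(E + v×B) = (−1.602×10⁻¹⁹ C)·(3.79×10⁶, -2.35×10⁶, 8.97×10⁵) = (-6.06×10⁻¹³, 3.76×10⁻¹³, -1.44×10⁻¹³) N.
|a| = |F|/m = 7.278×10⁻¹³/9.109×10⁻³¹ ≈ 7.99×10¹⁷ m/s².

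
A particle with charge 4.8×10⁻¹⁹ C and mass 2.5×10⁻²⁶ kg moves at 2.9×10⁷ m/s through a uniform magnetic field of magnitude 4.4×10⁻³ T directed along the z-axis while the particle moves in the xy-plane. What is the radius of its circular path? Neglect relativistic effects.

The magnetic force provides the centripetal force: |q|vB = mv²/r.
r = mv/(|q|B) = (2.5×10⁻²⁶)(2.9×10⁷)/((4.8×10⁻¹⁹)(4.4×10⁻³)) ≈ 340 m.

r ≈ 340 m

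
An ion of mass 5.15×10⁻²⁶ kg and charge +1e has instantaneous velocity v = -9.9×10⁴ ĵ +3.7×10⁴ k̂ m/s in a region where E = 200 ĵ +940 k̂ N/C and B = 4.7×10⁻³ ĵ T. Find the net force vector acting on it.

F ≈ (-2.79×10⁻¹⁷, 3.20×10⁻¹⁷, 1.51×10⁻¹⁶) N

v×B = (-174, 0, 0) N/C.
E + v×B = (-174, 200, 940) N/C.
F = q(E + v×B) = (1.602×10⁻¹⁹ C)·(-174, 200, 940) = (-2.79×10⁻¹⁷, 3.20×10⁻¹⁷, 1.51×10⁻¹⁶) N.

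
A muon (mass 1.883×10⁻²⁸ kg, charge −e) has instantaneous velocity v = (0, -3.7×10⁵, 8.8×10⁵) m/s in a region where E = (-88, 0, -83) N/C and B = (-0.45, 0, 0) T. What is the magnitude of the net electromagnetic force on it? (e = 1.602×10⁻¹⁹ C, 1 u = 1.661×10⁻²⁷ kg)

|F| ≈ 6.88×10⁻¹⁴ N

v×B = (0, -3.96×10⁵, -1.66×10⁵) N/C.
E + v×B = (-88.0, -3.96×10⁵, -1.67×10⁵) N/C.
F = q(E + v×B) = (−1.602×10⁻¹⁹ C)·(-88.0, -3.96×10⁵, -1.67×10⁵) = (1.41×10⁻¹⁷, 6.34×10⁻¹⁴, 2.67×10⁻¹⁴) N.
|F| = 6.88×10⁻¹⁴ N.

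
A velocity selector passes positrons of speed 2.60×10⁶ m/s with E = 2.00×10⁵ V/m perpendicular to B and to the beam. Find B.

Balance of forces in the selector: qE = qvB ⇒ B = E/v.
B = 2.00×10⁵/2.60×10⁶ = 0.0769 T.

B = 0.0769 T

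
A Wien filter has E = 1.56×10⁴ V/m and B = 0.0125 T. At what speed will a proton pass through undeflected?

v = 1.25×10⁶ m/s

Straight-line motion ⇒ electric and magnetic forces cancel, so E = vB.
v = E/B = 1.56×10⁴/0.0125 = 1.25×10⁶ m/s.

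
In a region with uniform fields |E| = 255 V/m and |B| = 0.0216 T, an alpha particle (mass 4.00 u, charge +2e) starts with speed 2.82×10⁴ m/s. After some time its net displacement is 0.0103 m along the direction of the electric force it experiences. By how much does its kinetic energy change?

The magnetic force is always ⟂ v and does no work; only the electric force changes KE.
ΔKE = F_E · d = |q|E d = (3.204×10⁻¹⁹)(255)(0.0103) ≈ 8.42×10⁻¹⁹ J.

ΔKE ≈ 8.42×10⁻¹⁹ J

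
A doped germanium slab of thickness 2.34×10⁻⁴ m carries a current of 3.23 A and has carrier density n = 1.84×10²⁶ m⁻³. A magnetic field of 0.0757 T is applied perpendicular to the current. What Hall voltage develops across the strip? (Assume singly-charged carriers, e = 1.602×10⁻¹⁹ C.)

V_H = IB/(n e t).
V_H = (3.23)(0.0757)/((1.84×10²⁶)(1.602×10⁻¹⁹)(2.34×10⁻⁴)) ≈ 3.54×10⁻⁵ V.

V_H ≈ 3.54×10⁻⁵ V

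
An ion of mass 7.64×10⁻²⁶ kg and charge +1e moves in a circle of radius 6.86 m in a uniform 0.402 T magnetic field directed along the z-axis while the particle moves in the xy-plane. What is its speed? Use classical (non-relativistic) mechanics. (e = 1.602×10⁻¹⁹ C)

From |q|vB = mv²/r, v = |q|Br/m.
v = (1.602×10⁻¹⁹)(0.402)(6.86)/7.64×10⁻²⁶ ≈ 5.78×10⁶ m/s.

v ≈ 5.78×10⁶ m/s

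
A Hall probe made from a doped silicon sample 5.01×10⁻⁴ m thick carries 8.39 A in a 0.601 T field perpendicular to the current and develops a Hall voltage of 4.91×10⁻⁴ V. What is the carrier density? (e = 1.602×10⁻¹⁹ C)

n ≈ 1.28×10²⁶ m⁻³

From V_H = IB/(n e t), n = IB/(V_H e t).
n = (8.39)(0.601)/((4.91×10⁻⁴)(1.602×10⁻¹⁹)(5.01×10⁻⁴)) ≈ 1.28×10²⁶ m⁻³.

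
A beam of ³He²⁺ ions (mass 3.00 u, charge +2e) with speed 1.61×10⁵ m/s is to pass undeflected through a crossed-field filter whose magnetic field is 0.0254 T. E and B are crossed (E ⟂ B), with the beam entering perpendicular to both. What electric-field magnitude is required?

For straight-line motion qE = qvB, so E = vB.
E = 1.61×10⁵ × 0.0254 = 4090 V/m.

E = 4090 V/m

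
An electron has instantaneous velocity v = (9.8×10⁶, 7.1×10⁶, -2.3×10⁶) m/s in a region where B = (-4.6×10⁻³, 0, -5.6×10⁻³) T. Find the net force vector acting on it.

v×B = (-3.98×10⁴, 6.55×10⁴, 3.27×10⁴) N/C.
F = q v×B = (−1.602×10⁻¹⁹ C)·(-3.98×10⁴, 6.55×10⁴, 3.27×10⁴) = (6.37×10⁻¹⁵, -1.05×10⁻¹⁴, -5.23×10⁻¹⁵) N.

F ≈ (6.37×10⁻¹⁵, -1.05×10⁻¹⁴, -5.23×10⁻¹⁵) N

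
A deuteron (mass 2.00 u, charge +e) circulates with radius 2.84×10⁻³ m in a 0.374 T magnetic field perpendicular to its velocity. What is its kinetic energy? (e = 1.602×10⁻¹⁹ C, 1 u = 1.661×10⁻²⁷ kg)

v = |q|Br/m, then KE = ½mv² = (qBr)²/(2m).
v = (1.602×10⁻¹⁹)(0.374)(2.84×10⁻³)/3.322×10⁻²⁷ ≈ 5.122×10⁴ m/s.
KE = ½(3.322×10⁻²⁷)(5.122×10⁴)² ≈ 4.36×10⁻¹⁸ J.

KE ≈ 4.36×10⁻¹⁸ J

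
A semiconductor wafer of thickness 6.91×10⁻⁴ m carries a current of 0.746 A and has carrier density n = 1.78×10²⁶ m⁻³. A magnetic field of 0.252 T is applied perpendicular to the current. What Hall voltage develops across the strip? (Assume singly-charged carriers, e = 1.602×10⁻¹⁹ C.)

V_H = IB/(n e t).
V_H = (0.746)(0.252)/((1.78×10²⁶)(1.602×10⁻¹⁹)(6.91×10⁻⁴)) ≈ 9.54×10⁻⁶ V.

V_H ≈ 9.54×10⁻⁶ V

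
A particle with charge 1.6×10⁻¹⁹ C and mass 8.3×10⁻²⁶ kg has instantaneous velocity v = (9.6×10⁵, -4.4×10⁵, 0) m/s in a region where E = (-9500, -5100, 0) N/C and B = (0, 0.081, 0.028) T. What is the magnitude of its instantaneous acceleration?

v×B = (-1.23×10⁴, -2.69×10⁴, 7.78×10⁴) N/C.
E + v×B = (-2.18×10⁴, -3.20×10⁴, 7.78×10⁴) N/C.
F = q(E + v×B) = (1.6×10⁻¹⁹ C)·(-2.18×10⁴, -3.20×10⁴, 7.78×10⁴) = (-3.49×10⁻¹⁵, -5.12×10⁻¹⁵, 1.24×10⁻¹⁴) N.
|a| = |F|/m = 1.390×10⁻¹⁴/8.3×10⁻²⁶ ≈ 1.67×10¹¹ m/s².

|a| ≈ 1.67×10¹¹ m/s²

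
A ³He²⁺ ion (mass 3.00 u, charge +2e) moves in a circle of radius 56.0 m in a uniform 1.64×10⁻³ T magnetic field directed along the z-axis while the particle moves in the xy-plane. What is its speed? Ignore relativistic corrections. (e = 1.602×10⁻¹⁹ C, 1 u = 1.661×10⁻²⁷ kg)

v ≈ 5.91×10⁶ m/s

From |q|vB = mv²/r, v = |q|Br/m.
v = (3.204×10⁻¹⁹)(1.64×10⁻³)(56.0)/4.983×10⁻²⁷ ≈ 5.91×10⁶ m/s.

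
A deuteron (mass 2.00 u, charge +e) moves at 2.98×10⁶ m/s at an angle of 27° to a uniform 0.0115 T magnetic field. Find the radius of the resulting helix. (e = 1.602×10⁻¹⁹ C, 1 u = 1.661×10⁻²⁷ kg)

v⊥ = v sinθ = 2.98×10⁶·sin27° ≈ 1.353×10⁶ m/s.
r = m v⊥/(|q|B) = (3.322×10⁻²⁷)(1.353×10⁶)/((1.602×10⁻¹⁹)(0.0115)) ≈ 2.44 m.

r ≈ 2.44 m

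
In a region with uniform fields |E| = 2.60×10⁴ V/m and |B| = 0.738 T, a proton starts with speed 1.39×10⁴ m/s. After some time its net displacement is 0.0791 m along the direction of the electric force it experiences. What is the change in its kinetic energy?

The magnetic force is always ⟂ v and does no work; only the electric force changes KE.
ΔKE = F_E · d = |q|E d = (1.602×10⁻¹⁹)(2.60×10⁴)(0.0791) ≈ 3.29×10⁻¹⁶ J.

ΔKE ≈ 3.29×10⁻¹⁶ J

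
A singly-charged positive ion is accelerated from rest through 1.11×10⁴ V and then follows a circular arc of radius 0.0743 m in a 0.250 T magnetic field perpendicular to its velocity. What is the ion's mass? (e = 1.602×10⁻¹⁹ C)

Combine |q|V = ½mv² and r = mv/(|q|B): eliminate v to get m = qB²r²/(2V).
m = (1.602×10⁻¹⁹)(0.250)²(0.0743)²/(2·1.11×10⁴) ≈ 2.49×10⁻²⁷ kg.

m ≈ 2.49×10⁻²⁷ kg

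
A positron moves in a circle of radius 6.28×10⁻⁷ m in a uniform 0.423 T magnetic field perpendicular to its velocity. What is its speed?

v ≈ 4.67×10⁴ m/s

From |q|vB = mv²/r, v = |q|Br/m.
v = (1.602×10⁻¹⁹)(0.423)(6.28×10⁻⁷)/9.109×10⁻³¹ ≈ 4.67×10⁴ m/s.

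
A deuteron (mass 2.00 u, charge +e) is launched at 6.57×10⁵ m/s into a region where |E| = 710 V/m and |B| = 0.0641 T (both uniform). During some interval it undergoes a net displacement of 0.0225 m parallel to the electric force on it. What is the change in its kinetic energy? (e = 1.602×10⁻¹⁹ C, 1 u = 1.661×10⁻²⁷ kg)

The magnetic force is always ⟂ v and does no work; only the electric force changes KE.
ΔKE = F_E · d = |q|E d = (1.602×10⁻¹⁹)(710)(0.0225) ≈ 2.56×10⁻¹⁸ J.

ΔKE ≈ 2.56×10⁻¹⁸ J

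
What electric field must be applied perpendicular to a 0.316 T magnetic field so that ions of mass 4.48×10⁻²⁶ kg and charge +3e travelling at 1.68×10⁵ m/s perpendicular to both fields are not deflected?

E = 5.31×10⁴ V/m

For straight-line motion qE = qvB, so E = vB.
E = 1.68×10⁵ × 0.316 = 5.31×10⁴ V/m.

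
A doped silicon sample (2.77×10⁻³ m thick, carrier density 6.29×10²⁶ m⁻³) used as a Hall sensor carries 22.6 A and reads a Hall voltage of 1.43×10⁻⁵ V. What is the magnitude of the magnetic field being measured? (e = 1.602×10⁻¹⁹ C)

B ≈ 0.177 T

From V_H = IB/(n e t), B = V_H n e t / I.
B = (1.43×10⁻⁵)(6.29×10²⁶)(1.602×10⁻¹⁹)(2.77×10⁻³)/22.6 ≈ 0.177 T.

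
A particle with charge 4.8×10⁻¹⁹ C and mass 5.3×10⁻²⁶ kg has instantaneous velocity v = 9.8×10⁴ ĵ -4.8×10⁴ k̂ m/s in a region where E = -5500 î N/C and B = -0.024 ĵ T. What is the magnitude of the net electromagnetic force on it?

|F| ≈ 3.19×10⁻¹⁵ N

v×B = (-1150, 0, 0) N/C.
E + v×B = (-6650, 0, 0) N/C.
F = q(E + v×B) = (4.8×10⁻¹⁹ C)·(-6650, 0, 0) = (-3.19×10⁻¹⁵, 0, 0) N.
|F| = 3.19×10⁻¹⁵ N.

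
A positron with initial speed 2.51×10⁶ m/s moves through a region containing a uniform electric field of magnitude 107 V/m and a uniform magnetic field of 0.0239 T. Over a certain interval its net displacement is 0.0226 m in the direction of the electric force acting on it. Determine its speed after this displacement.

B does no work; ΔKE = |q|E d.
½mv_f² = ½mv₀² + |q|Ed = ½(9.109×10⁻³¹)(2.51×10⁶)² + (1.602×10⁻¹⁹)(107)(0.0226) ≈ 2.869×10⁻¹⁸ J + 3.874×10⁻¹⁹ J ≈ 3.257×10⁻¹⁸ J.
v_f = √(2·3.257×10⁻¹⁸/9.109×10⁻³¹) ≈ 2.67×10⁶ m/s.

v_f ≈ 2.67×10⁶ m/s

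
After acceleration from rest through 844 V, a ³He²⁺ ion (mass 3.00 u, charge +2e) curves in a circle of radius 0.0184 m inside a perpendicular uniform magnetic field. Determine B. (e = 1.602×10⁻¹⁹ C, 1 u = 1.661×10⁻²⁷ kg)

B ≈ 0.278 T

v = √(2|q|V/m) = √(2·3.204×10⁻¹⁹·844/4.983×10⁻²⁷) ≈ 3.294×10⁵ m/s.
B = mv/(|q|r) = (4.983×10⁻²⁷)(3.294×10⁵)/((3.204×10⁻¹⁹)(0.0184)) ≈ 0.278 T.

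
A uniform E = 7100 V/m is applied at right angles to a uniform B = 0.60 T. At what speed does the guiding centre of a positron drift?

v_d ≈ 1.2×10⁴ m/s

The E×B drift speed is v_d = E/B.
v_d = 7100/0.60 = 1.2×10⁴ m/s.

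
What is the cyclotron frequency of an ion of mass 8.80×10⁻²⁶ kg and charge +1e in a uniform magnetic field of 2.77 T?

f = |q|B/(2πm).
f = (1.602×10⁻¹⁹)(2.77)/(2π·8.80×10⁻²⁶) ≈ 8.03×10⁵ Hz.

f ≈ 8.03×10⁵ Hz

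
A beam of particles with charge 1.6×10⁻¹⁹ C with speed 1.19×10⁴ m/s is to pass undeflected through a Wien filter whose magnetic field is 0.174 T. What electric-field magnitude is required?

For straight-line motion qE = qvB, so E = vB.
E = 1.19×10⁴ × 0.174 = 2070 V/m.

E = 2070 V/m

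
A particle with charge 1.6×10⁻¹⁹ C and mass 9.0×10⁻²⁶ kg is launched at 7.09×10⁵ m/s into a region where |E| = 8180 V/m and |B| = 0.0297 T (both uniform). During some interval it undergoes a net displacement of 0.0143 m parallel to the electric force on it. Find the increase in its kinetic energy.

ΔKE ≈ 1.87×10⁻¹⁷ J

The magnetic force is always ⟂ v and does no work; only the electric force changes KE.
ΔKE = F_E · d = |q|E d = (1.6×10⁻¹⁹)(8180)(0.0143) ≈ 1.87×10⁻¹⁷ J.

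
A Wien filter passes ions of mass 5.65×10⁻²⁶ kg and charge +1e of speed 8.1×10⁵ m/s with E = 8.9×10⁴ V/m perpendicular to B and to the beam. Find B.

Balance of forces in the selector: qE = qvB ⇒ B = E/v.
B = 8.9×10⁴/8.1×10⁵ = 0.11 T.

B = 0.11 T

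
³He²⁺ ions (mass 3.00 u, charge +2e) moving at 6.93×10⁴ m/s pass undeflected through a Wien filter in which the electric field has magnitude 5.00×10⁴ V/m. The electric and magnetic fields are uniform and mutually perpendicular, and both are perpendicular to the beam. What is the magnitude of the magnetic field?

Balance of forces in the selector: qE = qvB ⇒ B = E/v.
B = 5.00×10⁴/6.93×10⁴ = 0.722 T.

B = 0.722 T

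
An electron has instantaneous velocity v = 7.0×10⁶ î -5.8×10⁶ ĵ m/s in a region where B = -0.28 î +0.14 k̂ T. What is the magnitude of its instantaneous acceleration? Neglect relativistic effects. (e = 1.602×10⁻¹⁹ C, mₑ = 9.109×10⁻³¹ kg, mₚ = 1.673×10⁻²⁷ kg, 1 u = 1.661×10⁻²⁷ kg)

|a| ≈ 3.63×10¹⁷ m/s²

v×B = (-8.12×10⁵, -9.80×10⁵, -1.62×10⁶) N/C.
F = q v×B = (−1.602×10⁻¹⁹ C)·(-8.12×10⁵, -9.80×10⁵, -1.62×10⁶) = (1.30×10⁻¹³, 1.57×10⁻¹³, 2.60×10⁻¹³) N.
|a| = |F|/m = 3.305×10⁻¹³/9.109×10⁻³¹ ≈ 3.63×10¹⁷ m/s².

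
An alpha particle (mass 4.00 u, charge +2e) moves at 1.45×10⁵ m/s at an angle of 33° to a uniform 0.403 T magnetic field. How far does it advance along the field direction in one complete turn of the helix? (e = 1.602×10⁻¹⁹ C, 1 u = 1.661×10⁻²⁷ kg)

v∥ = v cosθ = 1.45×10⁵·cos33° ≈ 1.216×10⁵ m/s.
T = 2πm/(|q|B) = 2π(6.644×10⁻²⁷)/((3.204×10⁻¹⁹)(0.403)) ≈ 3.233×10⁻⁷ s.
pitch = v∥ T = (1.216×10⁵)(3.233×10⁻⁷) ≈ 0.0393 m.

p ≈ 0.0393 m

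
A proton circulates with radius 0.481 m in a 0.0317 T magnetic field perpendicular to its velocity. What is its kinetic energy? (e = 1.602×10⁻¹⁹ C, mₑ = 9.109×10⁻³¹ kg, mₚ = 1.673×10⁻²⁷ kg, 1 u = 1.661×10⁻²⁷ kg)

KE ≈ 1.11×10⁴ eV

v = |q|Br/m, then KE = ½mv² = (qBr)²/(2m).
v = (1.602×10⁻¹⁹)(0.0317)(0.481)/1.673×10⁻²⁷ ≈ 1.460×10⁶ m/s.
KE = ½(1.673×10⁻²⁷)(1.460×10⁶)² ≈ 1.78×10⁻¹⁵ J = 1.11×10⁴ eV.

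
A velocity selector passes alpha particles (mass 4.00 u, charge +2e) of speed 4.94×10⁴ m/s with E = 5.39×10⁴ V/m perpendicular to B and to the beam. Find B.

Balance of forces in the selector: qE = qvB ⇒ B = E/v.
B = 5.39×10⁴/4.94×10⁴ = 1.09 T.

B = 1.09 T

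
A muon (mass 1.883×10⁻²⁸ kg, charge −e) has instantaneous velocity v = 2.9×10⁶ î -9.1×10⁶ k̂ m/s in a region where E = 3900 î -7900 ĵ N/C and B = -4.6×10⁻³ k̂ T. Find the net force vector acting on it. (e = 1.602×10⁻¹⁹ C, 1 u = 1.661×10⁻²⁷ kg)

v×B = (0, 1.33×10⁴, 0) N/C.
E + v×B = (3900, 5440, 0) N/C.
F = q(E + v×B) = (−1.602×10⁻¹⁹ C)·(3900, 5440, 0) = (-6.25×10⁻¹⁶, -8.71×10⁻¹⁶, 0) N.

F ≈ (-6.25×10⁻¹⁶, -8.71×10⁻¹⁶, 0) N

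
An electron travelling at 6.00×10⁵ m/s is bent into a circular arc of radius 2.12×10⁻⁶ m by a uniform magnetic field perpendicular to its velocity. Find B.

B ≈ 1.61 T

From |q|vB = mv²/r, B = mv/(|q|r).
B = (9.109×10⁻³¹)(6.00×10⁵)/((1.602×10⁻¹⁹)(2.12×10⁻⁶)) ≈ 1.61 T.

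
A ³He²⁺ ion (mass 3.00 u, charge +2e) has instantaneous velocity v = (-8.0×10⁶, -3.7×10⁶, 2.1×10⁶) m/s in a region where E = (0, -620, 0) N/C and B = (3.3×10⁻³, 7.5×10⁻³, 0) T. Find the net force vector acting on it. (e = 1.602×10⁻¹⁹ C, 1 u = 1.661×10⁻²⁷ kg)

F ≈ (-5.05×10⁻¹⁵, 2.02×10⁻¹⁵, -1.53×10⁻¹⁴) N

v×B = (-1.58×10⁴, 6930, -4.78×10⁴) N/C.
E + v×B = (-1.58×10⁴, 6310, -4.78×10⁴) N/C.
F = q(E + v×B) = (3.204×10⁻¹⁹ C)·(-1.58×10⁴, 6310, -4.78×10⁴) = (-5.05×10⁻¹⁵, 2.02×10⁻¹⁵, -1.53×10⁻¹⁴) N.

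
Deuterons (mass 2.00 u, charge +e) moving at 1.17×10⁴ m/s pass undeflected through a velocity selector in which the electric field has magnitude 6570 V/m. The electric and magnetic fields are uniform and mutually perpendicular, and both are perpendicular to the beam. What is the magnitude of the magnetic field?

B = 0.562 T

Balance of forces in the selector: qE = qvB ⇒ B = E/v.
B = 6570/1.17×10⁴ = 0.562 T.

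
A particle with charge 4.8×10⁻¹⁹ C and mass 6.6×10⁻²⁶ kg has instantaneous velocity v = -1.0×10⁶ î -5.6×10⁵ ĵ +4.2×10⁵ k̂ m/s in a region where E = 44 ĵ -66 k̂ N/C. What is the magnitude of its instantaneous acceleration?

Only an electric field acts, so F = qE = (4.8×10⁻¹⁹ C)·(0, 44.0, -66.0) = (0, 2.11×10⁻¹⁷, -3.17×10⁻¹⁷) N.
|a| = |F|/m = 3.807×10⁻¹⁷/6.6×10⁻²⁶ ≈ 5.77×10⁸ m/s².

|a| ≈ 5.77×10⁸ m/s²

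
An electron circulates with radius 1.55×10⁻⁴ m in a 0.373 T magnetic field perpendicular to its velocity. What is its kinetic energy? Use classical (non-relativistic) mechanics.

v = |q|Br/m, then KE = ½mv² = (qBr)²/(2m).
v = (1.602×10⁻¹⁹)(0.373)(1.55×10⁻⁴)/9.109×10⁻³¹ ≈ 1.017×10⁷ m/s.
KE = ½(9.109×10⁻³¹)(1.017×10⁷)² ≈ 4.71×10⁻¹⁷ J.

KE ≈ 4.71×10⁻¹⁷ J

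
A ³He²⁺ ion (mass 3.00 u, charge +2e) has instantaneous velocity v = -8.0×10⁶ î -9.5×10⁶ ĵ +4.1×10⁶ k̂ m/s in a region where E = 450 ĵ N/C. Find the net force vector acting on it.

F ≈ (0, 1.44×10⁻¹⁶, 0) N

Only an electric field acts, so F = qE = (3.204×10⁻¹⁹ C)·(0, 450, 0) = (0, 1.44×10⁻¹⁶, 0) N.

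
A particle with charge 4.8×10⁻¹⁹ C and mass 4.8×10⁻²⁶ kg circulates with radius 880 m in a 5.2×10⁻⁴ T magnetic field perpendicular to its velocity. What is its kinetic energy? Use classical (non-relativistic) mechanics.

v = |q|Br/m, then KE = ½mv² = (qBr)²/(2m).
v = (4.8×10⁻¹⁹)(5.2×10⁻⁴)(880)/4.8×10⁻²⁶ ≈ 4.576×10⁶ m/s.
KE = ½(4.8×10⁻²⁶)(4.576×10⁶)² ≈ 5.0×10⁻¹³ J.

KE ≈ 5.0×10⁻¹³ J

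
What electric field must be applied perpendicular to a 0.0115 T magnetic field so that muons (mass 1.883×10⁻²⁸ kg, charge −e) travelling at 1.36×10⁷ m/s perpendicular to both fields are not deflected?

For straight-line motion qE = qvB, so E = vB.
E = 1.36×10⁷ × 0.0115 = 1.56×10⁵ V/m.

E = 1.56×10⁵ V/m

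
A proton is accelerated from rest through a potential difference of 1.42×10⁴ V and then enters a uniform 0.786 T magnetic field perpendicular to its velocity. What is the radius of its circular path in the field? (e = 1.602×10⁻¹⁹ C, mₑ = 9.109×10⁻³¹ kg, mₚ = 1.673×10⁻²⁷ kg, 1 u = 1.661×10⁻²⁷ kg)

Acceleration: |q|V = ½mv² ⇒ v = √(2|q|V/m) = √(2·1.602×10⁻¹⁹·1.42×10⁴/1.673×10⁻²⁷) ≈ 1.649×10⁶ m/s.
In the field: r = mv/(|q|B) = (1.673×10⁻²⁷)(1.649×10⁶)/((1.602×10⁻¹⁹)(0.786)) ≈ 0.0219 m.

r ≈ 0.0219 m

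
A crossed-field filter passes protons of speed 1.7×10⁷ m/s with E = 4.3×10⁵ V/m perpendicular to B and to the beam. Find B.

Balance of forces in the selector: qE = qvB ⇒ B = E/v.
B = 4.3×10⁵/1.7×10⁷ = 0.025 T.

B = 0.025 T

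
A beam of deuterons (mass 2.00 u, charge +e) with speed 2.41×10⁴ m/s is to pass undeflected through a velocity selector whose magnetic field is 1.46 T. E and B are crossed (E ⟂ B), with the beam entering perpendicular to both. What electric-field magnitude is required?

For straight-line motion qE = qvB, so E = vB.
E = 2.41×10⁴ × 1.46 = 3.52×10⁴ V/m.

E = 3.52×10⁴ V/m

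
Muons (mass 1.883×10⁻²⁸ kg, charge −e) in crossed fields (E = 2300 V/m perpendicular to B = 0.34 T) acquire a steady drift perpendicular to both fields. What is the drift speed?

v_d ≈ 6800 m/s

In crossed fields the guiding centre drifts at v_d = |E×B|/B² = E/B, independent of charge and mass.
v_d = 2300/0.34 = 6800 m/s.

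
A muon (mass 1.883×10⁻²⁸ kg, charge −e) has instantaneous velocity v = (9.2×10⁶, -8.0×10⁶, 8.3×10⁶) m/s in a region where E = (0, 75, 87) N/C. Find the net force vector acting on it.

F ≈ (0, -1.20×10⁻¹⁷, -1.39×10⁻¹⁷) N

Only an electric field acts, so F = qE = (−1.602×10⁻¹⁹ C)·(0, 75.0, 87.0) = (0, -1.20×10⁻¹⁷, -1.39×10⁻¹⁷) N.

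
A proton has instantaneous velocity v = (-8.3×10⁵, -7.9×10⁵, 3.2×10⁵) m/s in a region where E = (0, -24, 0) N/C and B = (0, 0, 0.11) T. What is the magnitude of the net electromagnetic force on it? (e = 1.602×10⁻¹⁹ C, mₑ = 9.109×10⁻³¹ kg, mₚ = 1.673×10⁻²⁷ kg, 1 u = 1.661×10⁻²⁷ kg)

|F| ≈ 2.02×10⁻¹⁴ N

v×B = (-8.69×10⁴, 9.13×10⁴, 0) N/C.
E + v×B = (-8.69×10⁴, 9.13×10⁴, 0) N/C.
F = q(E + v×B) = (1.602×10⁻¹⁹ C)·(-8.69×10⁴, 9.13×10⁴, 0) = (-1.39×10⁻¹⁴, 1.46×10⁻¹⁴, 0) N.
|F| = 2.02×10⁻¹⁴ N.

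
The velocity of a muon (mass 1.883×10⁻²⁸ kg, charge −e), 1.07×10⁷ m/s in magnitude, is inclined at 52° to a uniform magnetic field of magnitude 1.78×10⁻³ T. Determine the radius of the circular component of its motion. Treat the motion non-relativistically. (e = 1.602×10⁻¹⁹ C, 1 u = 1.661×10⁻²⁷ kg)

r ≈ 5.57 m

v⊥ = v sinθ = 1.07×10⁷·sin52° ≈ 8.432×10⁶ m/s.
r = m v⊥/(|q|B) = (1.883×10⁻²⁸)(8.432×10⁶)/((1.602×10⁻¹⁹)(1.78×10⁻³)) ≈ 5.57 m.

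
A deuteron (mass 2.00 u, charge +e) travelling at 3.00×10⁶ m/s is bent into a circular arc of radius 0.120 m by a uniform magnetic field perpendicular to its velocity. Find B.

From |q|vB = mv²/r, B = mv/(|q|r).
B = (3.322×10⁻²⁷)(3.00×10⁶)/((1.602×10⁻¹⁹)(0.120)) ≈ 0.518 T.

B ≈ 0.518 T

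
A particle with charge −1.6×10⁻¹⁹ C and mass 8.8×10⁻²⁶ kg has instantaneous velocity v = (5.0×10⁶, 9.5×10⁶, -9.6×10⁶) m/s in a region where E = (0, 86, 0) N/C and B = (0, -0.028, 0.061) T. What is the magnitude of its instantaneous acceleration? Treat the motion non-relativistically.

v×B = (3.11×10⁵, -3.05×10⁵, -1.40×10⁵) N/C.
E + v×B = (3.11×10⁵, -3.05×10⁵, -1.40×10⁵) N/C.
F = q(E + v×B) = (−1.6×10⁻¹⁹ C)·(3.11×10⁵, -3.05×10⁵, -1.40×10⁵) = (-4.97×10⁻¹⁴, 4.88×10⁻¹⁴, 2.24×10⁻¹⁴) N.
|a| = |F|/m = 7.317×10⁻¹⁴/8.8×10⁻²⁶ ≈ 8.31×10¹¹ m/s².

|a| ≈ 8.31×10¹¹ m/s²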